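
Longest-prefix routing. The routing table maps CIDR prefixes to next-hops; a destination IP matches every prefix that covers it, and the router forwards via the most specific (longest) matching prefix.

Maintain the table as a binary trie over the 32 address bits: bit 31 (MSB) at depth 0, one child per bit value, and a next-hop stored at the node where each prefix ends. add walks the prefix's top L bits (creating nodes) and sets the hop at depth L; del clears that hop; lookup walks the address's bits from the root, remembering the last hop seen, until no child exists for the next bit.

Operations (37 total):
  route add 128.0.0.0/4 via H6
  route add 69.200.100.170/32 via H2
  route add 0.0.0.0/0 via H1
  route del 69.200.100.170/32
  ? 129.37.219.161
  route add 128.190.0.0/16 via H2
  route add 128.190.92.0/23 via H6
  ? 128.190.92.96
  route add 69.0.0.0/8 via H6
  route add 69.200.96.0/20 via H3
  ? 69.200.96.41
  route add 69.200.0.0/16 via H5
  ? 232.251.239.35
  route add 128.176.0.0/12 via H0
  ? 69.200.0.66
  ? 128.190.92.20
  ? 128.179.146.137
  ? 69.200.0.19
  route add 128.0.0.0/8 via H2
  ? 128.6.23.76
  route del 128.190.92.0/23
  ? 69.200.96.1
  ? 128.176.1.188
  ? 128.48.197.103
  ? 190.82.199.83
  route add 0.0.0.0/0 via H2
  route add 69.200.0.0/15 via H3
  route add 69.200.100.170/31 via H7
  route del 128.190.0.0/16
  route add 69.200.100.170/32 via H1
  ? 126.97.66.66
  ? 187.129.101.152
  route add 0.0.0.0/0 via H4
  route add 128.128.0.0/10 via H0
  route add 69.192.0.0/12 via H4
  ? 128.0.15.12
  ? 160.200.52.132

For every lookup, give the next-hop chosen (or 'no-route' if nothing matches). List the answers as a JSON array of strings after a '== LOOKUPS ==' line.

Apply in order:
  + 128.0.0.0/4 (H6) depth=4
  + 69.200.100.170/32 (H2) depth=32
  + 0.0.0.0/0 (H1) depth=0
  - 69.200.100.170/32 clear@32
  ? 129.37.219.161  path d0:H1→d1:-→d2:-→d3:-→d4:H6  best=H6
  + 128.190.0.0/16 (H2) depth=16
  + 128.190.92.0/23 (H6) depth=23
  ? 128.190.92.96  path d0:H1→d1:-→d2:-→d3:-→d4:H6→d5:-→d6:-→d7:-→d8:-→d9:-→d10:-→d11:-→d12:-→d13:-→d14:-→d15:-→d16:H2→d17:-→d18:-→d19:-→d20:-→d21:-→d22:-→d23:H6  best=H6
  + 69.0.0.0/8 (H6) depth=8
  + 69.200.96.0/20 (H3) depth=20
  ? 69.200.96.41  path d0:H1→d1:-→d2:-→d3:-→d4:-→d5:-→d6:-→d7:-→d8:H6→d9:-→d10:-→d11:-→d12:-→d13:-→d14:-→d15:-→d16:-→d17:-→d18:-→d19:-→d20:H3→d21:-  best=H3
  + 69.200.0.0/16 (H5) depth=16
  ? 232.251.239.35  path d0:H1→d1:-  best=H1
  + 128.176.0.0/12 (H0) depth=12
  ? 69.200.0.66  path d0:H1→d1:-→d2:-→d3:-→d4:-→d5:-→d6:-→d7:-→d8:H6→d9:-→d10:-→d11:-→d12:-→d13:-→d14:-→d15:-→d16:H5→d17:-  best=H5
  ? 128.190.92.20  path d0:H1→d1:-→d2:-→d3:-→d4:H6→d5:-→d6:-→d7:-→d8:-→d9:-→d10:-→d11:-→d12:H0→d13:-→d14:-→d15:-→d16:H2→d17:-→d18:-→d19:-→d20:-→d21:-→d22:-→d23:H6  best=H6
  ? 128.179.146.137  path d0:H1→d1:-→d2:-→d3:-→d4:H6→d5:-→d6:-→d7:-→d8:-→d9:-→d10:-→d11:-→d12:H0  best=H0
  ? 69.200.0.19  path d0:H1→d1:-→d2:-→d3:-→d4:-→d5:-→d6:-→d7:-→d8:H6→d9:-→d10:-→d11:-→d12:-→d13:-→d14:-→d15:-→d16:H5→d17:-  best=H5
  + 128.0.0.0/8 (H2) depth=8
  ? 128.6.23.76  path d0:H1→d1:-→d2:-→d3:-→d4:H6→d5:-→d6:-→d7:-→d8:H2  best=H2
  - 128.190.92.0/23 clear@23
  ? 69.200.96.1  path d0:H1→d1:-→d2:-→d3:-→d4:-→d5:-→d6:-→d7:-→d8:H6→d9:-→d10:-→d11:-→d12:-→d13:-→d14:-→d15:-→d16:H5→d17:-→d18:-→d19:-→d20:H3→d21:-  best=H3
  ? 128.176.1.188  path d0:H1→d1:-→d2:-→d3:-→d4:H6→d5:-→d6:-→d7:-→d8:H2→d9:-→d10:-→d11:-→d12:H0  best=H0
  ? 128.48.197.103  path d0:H1→d1:-→d2:-→d3:-→d4:H6→d5:-→d6:-→d7:-→d8:H2  best=H2
  ? 190.82.199.83  path d0:H1→d1:-→d2:-  best=H1
  + 0.0.0.0/0 (H2) depth=0
  + 69.200.0.0/15 (H3) depth=15
  + 69.200.100.170/31 (H7) depth=31
  - 128.190.0.0/16 clear@16
  + 69.200.100.170/32 (H1) depth=32
  ? 126.97.66.66  path d0:H2→d1:-→d2:-  best=H2
  ? 187.129.101.152  path d0:H2→d1:-→d2:-  best=H2
  + 0.0.0.0/0 (H4) depth=0
  + 128.128.0.0/10 (H0) depth=10
  + 69.192.0.0/12 (H4) depth=12
  ? 128.0.15.12  path d0:H4→d1:-→d2:-→d3:-→d4:H6→d5:-→d6:-→d7:-→d8:H2  best=H2
  ? 160.200.52.132  path d0:H4→d1:-→d2:-  best=H4

== LOOKUPS ==
["H6","H6","H3","H1","H5","H6","H0","H5","H2","H3","H0","H2","H1","H2","H2","H2","H4"]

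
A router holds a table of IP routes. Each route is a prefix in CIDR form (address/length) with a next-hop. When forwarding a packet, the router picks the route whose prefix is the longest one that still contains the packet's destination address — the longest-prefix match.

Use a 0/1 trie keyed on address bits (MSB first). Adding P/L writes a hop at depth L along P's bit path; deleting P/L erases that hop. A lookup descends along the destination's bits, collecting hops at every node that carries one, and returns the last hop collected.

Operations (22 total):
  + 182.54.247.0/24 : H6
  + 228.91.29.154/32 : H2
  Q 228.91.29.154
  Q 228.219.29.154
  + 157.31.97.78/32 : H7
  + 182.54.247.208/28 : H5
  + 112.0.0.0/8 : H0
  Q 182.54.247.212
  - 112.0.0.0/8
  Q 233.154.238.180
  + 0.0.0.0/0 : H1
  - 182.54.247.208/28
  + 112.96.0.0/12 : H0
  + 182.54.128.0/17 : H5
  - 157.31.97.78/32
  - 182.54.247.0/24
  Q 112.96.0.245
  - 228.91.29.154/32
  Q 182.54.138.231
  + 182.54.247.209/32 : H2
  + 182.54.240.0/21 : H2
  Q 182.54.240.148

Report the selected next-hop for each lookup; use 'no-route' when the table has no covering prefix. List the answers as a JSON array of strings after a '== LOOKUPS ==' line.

Process each operation:
  add 182.54.247.0/24 -> H6 at depth 24
  add 228.91.29.154/32 -> H2 at depth 32
  lookup 228.91.29.154: bits 11100100010110110001110110011010 walk d0:-→d1:-→d2:-→d3:-→d4:-→d5:-→d6:-→d7:-→d8:-→d9:-→d10:-→d11:-→d12:-→d13:-→d14:-→d15:-→d16:-→d17:-→d18:-→d19:-→d20:-→d21:-→d22:-→d23:-→d24:-→d25:-→d26:-→d27:-→d28:-→d29:-→d30:-→d31:-→d32:H2 -> H2
  lookup 228.219.29.154: bits 11100100 walk d0:-→d1:-→d2:-→d3:-→d4:-→d5:-→d6:-→d7:-→d8:- -> no-route
  add 157.31.97.78/32 -> H7 at depth 32
  add 182.54.247.208/28 -> H5 at depth 28
  add 112.0.0.0/8 -> H0 at depth 8
  lookup 182.54.247.212: bits 1011011000110110111101111101 walk d0:-→d1:-→d2:-→d3:-→d4:-→d5:-→d6:-→d7:-→d8:-→d9:-→d10:-→d11:-→d12:-→d13:-→d14:-→d15:-→d16:-→d17:-→d18:-→d19:-→d20:-→d21:-→d22:-→d23:-→d24:H6→d25:-→d26:-→d27:-→d28:H5 -> H5
  - 112.0.0.0/8 clear@8
  lookup 233.154.238.180: bits 1110 walk d0:-→d1:-→d2:-→d3:-→d4:- -> no-route
  add 0.0.0.0/0 -> H1 at depth 0
  - 182.54.247.208/28 clear@28
  add 112.96.0.0/12 -> H0 at depth 12
  add 182.54.128.0/17 -> H5 at depth 17
  - 157.31.97.78/32 clear@32
  - 182.54.247.0/24 clear@24
  lookup 112.96.0.245: bits 011100000110 walk d0:H1→d1:-→d2:-→d3:-→d4:-→d5:-→d6:-→d7:-→d8:-→d9:-→d10:-→d11:-→d12:H0 -> H0
  - 228.91.29.154/32 clear@32
  lookup 182.54.138.231: bits 10110110001101101 walk d0:H1→d1:-→d2:-→d3:-→d4:-→d5:-→d6:-→d7:-→d8:-→d9:-→d10:-→d11:-→d12:-→d13:-→d14:-→d15:-→d16:-→d17:H5 -> H5
  add 182.54.247.209/32 -> H2 at depth 32
  add 182.54.240.0/21 -> H2 at depth 21
  lookup 182.54.240.148: bits 101101100011011011110 walk d0:H1→d1:-→d2:-→d3:-→d4:-→d5:-→d6:-→d7:-→d8:-→d9:-→d10:-→d11:-→d12:-→d13:-→d14:-→d15:-→d16:-→d17:H5→d18:-→d19:-→d20:-→d21:H2 -> H2

== LOOKUPS ==
["H2","no-route","H5","no-route","H0","H5","H2"]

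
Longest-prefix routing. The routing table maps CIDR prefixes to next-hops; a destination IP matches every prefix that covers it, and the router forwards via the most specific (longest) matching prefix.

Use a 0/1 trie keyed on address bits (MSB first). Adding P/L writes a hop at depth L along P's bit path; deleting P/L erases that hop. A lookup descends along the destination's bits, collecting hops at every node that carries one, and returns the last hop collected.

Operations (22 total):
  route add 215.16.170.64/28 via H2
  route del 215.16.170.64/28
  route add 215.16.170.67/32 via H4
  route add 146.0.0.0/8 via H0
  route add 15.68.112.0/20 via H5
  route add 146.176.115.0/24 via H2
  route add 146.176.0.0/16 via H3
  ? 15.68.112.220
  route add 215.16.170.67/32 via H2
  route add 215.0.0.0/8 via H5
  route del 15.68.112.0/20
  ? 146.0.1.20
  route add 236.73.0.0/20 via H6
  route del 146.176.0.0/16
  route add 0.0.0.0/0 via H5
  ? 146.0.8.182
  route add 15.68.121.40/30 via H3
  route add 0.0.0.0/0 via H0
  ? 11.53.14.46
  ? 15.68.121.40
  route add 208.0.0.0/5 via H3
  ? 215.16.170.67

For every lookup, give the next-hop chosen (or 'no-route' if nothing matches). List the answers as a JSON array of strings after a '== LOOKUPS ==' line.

Process each operation:
  add 215.16.170.64/28 -> H2 at depth 28
  del 215.16.170.64/28 (clear depth 28)
  add 215.16.170.67/32 -> H4 at depth 32
  add 146.0.0.0/8 -> H0 at depth 8
  add 15.68.112.0/20 -> H5 at depth 20
  add 146.176.115.0/24 -> H2 at depth 24
  add 146.176.0.0/16 -> H3 at depth 16
  lookup 15.68.112.220: bits 00001111010001000111 walk d0:-→d1:-→d2:-→d3:-→d4:-→d5:-→d6:-→d7:-→d8:-→d9:-→d10:-→d11:-→d12:-→d13:-→d14:-→d15:-→d16:-→d17:-→d18:-→d19:-→d20:H5 -> H5
  add 215.16.170.67/32 -> H2 at depth 32
  add 215.0.0.0/8 -> H5 at depth 8
  del 15.68.112.0/20 (clear depth 20)
  lookup 146.0.1.20: bits 10010010 walk d0:-→d1:-→d2:-→d3:-→d4:-→d5:-→d6:-→d7:-→d8:H0 -> H0
  add 236.73.0.0/20 -> H6 at depth 20
  del 146.176.0.0/16 (clear depth 16)
  add 0.0.0.0/0 -> H5 at depth 0
  lookup 146.0.8.182: bits 10010010 walk d0:H5→d1:-→d2:-→d3:-→d4:-→d5:-→d6:-→d7:-→d8:H0 -> H0
  add 15.68.121.40/30 -> H3 at depth 30
  add 0.0.0.0/0 -> H0 at depth 0
  lookup 11.53.14.46: bits 00001 walk d0:H0→d1:-→d2:-→d3:-→d4:-→d5:- -> H0
  lookup 15.68.121.40: bits 000011110100010001111001001010 walk d0:H0→d1:-→d2:-→d3:-→d4:-→d5:-→d6:-→d7:-→d8:-→d9:-→d10:-→d11:-→d12:-→d13:-→d14:-→d15:-→d16:-→d17:-→d18:-→d19:-→d20:-→d21:-→d22:-→d23:-→d24:-→d25:-→d26:-→d27:-→d28:-→d29:-→d30:H3 -> H3
  add 208.0.0.0/5 -> H3 at depth 5
  lookup 215.16.170.67: bits 11010111000100001010101001000011 walk d0:H0→d1:-→d2:-→d3:-→d4:-→d5:H3→d6:-→d7:-→d8:H5→d9:-→d10:-→d11:-→d12:-→d13:-→d14:-→d15:-→d16:-→d17:-→d18:-→d19:-→d20:-→d21:-→d22:-→d23:-→d24:-→d25:-→d26:-→d27:-→d28:-→d29:-→d30:-→d31:-→d32:H2 -> H2

== LOOKUPS ==
["H5","H0","H0","H0","H3","H2"]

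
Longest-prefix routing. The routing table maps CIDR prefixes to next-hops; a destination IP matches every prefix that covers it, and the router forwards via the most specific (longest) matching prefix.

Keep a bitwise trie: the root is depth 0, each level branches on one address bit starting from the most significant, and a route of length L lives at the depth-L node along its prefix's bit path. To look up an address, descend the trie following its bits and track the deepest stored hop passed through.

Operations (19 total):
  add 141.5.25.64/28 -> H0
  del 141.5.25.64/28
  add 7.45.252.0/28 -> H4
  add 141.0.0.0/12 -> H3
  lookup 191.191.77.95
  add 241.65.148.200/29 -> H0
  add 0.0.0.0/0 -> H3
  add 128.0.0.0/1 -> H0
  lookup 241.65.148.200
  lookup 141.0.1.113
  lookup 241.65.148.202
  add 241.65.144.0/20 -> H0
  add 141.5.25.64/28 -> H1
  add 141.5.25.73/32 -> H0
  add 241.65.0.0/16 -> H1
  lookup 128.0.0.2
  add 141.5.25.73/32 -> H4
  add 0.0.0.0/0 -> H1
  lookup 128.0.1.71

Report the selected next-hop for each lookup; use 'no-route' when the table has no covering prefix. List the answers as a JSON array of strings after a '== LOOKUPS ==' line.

Trace:
  + 141.5.25.64/28 (H0) depth=28
  - 141.5.25.64/28 clear@28
  + 7.45.252.0/28 (H4) depth=28
  + 141.0.0.0/12 (H3) depth=12
  lookup 191.191.77.95: bits 10 walk d0:-→d1:-→d2:- -> no-route
  + 241.65.148.200/29 (H0) depth=29
  + 0.0.0.0/0 (H3) depth=0
  + 128.0.0.0/1 (H0) depth=1
  lookup 241.65.148.200: bits 11110001010000011001010011001 walk d0:H3→d1:H0→d2:-→d3:-→d4:-→d5:-→d6:-→d7:-→d8:-→d9:-→d10:-→d11:-→d12:-→d13:-→d14:-→d15:-→d16:-→d17:-→d18:-→d19:-→d20:-→d21:-→d22:-→d23:-→d24:-→d25:-→d26:-→d27:-→d28:-→d29:H0 -> H0
  lookup 141.0.1.113: bits 1000110100000 walk d0:H3→d1:H0→d2:-→d3:-→d4:-→d5:-→d6:-→d7:-→d8:-→d9:-→d10:-→d11:-→d12:H3→d13:- -> H3
  lookup 241.65.148.202: bits 11110001010000011001010011001 walk d0:H3→d1:H0→d2:-→d3:-→d4:-→d5:-→d6:-→d7:-→d8:-→d9:-→d10:-→d11:-→d12:-→d13:-→d14:-→d15:-→d16:-→d17:-→d18:-→d19:-→d20:-→d21:-→d22:-→d23:-→d24:-→d25:-→d26:-→d27:-→d28:-→d29:H0 -> H0
  + 241.65.144.0/20 (H0) depth=20
  + 141.5.25.64/28 (H1) depth=28
  + 141.5.25.73/32 (H0) depth=32
  + 241.65.0.0/16 (H1) depth=16
  lookup 128.0.0.2: bits 1000 walk d0:H3→d1:H0→d2:-→d3:-→d4:- -> H0
  + 141.5.25.73/32 (H4) depth=32
  + 0.0.0.0/0 (H1) depth=0
  lookup 128.0.1.71: bits 1000 walk d0:H1→d1:H0→d2:-→d3:-→d4:- -> H0

== LOOKUPS ==
["no-route","H0","H3","H0","H0","H0"]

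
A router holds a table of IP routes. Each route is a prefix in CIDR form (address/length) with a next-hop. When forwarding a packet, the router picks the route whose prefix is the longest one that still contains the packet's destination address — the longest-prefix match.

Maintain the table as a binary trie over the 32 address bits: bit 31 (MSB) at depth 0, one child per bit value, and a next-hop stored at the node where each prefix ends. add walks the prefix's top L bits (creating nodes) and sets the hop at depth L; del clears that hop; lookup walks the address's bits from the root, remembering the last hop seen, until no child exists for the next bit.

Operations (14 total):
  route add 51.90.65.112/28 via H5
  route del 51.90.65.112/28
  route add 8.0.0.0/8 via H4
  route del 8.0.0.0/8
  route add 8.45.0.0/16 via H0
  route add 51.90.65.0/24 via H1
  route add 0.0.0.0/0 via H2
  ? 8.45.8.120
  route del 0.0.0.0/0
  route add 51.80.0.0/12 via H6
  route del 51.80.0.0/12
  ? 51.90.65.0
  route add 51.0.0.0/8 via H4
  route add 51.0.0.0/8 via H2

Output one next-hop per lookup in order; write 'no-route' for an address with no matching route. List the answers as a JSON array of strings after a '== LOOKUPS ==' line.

Trace:
  + 51.90.65.112/28 (H5) depth=28
  - 51.90.65.112/28 clear@28
  + 8.0.0.0/8 (H4) depth=8
  - 8.0.0.0/8 clear@8
  + 8.45.0.0/16 (H0) depth=16
  + 51.90.65.0/24 (H1) depth=24
  + 0.0.0.0/0 (H2) depth=0
  lookup 8.45.8.120: bits 0000100000101101 walk d0:H2→d1:-→d2:-→d3:-→d4:-→d5:-→d6:-→d7:-→d8:-→d9:-→d10:-→d11:-→d12:-→d13:-→d14:-→d15:-→d16:H0 -> H0
  - 0.0.0.0/0 clear@0
  + 51.80.0.0/12 (H6) depth=12
  - 51.80.0.0/12 clear@12
  lookup 51.90.65.0: bits 0011001101011010010000010 walk d0:-→d1:-→d2:-→d3:-→d4:-→d5:-→d6:-→d7:-→d8:-→d9:-→d10:-→d11:-→d12:-→d13:-→d14:-→d15:-→d16:-→d17:-→d18:-→d19:-→d20:-→d21:-→d22:-→d23:-→d24:H1→d25:- -> H1
  + 51.0.0.0/8 (H4) depth=8
  + 51.0.0.0/8 (H2) depth=8

== LOOKUPS ==
["H0","H1"]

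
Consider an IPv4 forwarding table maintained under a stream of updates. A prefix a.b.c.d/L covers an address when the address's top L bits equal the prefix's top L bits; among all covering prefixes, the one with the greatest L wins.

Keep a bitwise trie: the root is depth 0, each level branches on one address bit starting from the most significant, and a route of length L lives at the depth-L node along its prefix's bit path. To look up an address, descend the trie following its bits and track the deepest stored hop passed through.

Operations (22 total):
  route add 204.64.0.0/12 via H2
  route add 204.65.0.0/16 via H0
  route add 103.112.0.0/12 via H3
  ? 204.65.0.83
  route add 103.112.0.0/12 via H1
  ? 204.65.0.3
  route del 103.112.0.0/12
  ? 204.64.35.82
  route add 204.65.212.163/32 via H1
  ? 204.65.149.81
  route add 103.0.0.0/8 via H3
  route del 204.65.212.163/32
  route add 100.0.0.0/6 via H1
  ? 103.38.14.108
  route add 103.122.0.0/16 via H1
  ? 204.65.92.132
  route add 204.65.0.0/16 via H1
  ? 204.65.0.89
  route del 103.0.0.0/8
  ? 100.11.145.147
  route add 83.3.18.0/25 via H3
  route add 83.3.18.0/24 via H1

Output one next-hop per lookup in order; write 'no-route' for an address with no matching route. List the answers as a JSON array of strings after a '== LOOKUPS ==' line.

Trace:
  + 204.64.0.0/12 (H2) depth=12
  + 204.65.0.0/16 (H0) depth=16
  + 103.112.0.0/12 (H3) depth=12
  ? 204.65.0.83  path d0:-→d1:-→d2:-→d3:-→d4:-→d5:-→d6:-→d7:-→d8:-→d9:-→d10:-→d11:-→d12:H2→d13:-→d14:-→d15:-→d16:H0  best=H0
  + 103.112.0.0/12 (H1) depth=12
  ? 204.65.0.3  path d0:-→d1:-→d2:-→d3:-→d4:-→d5:-→d6:-→d7:-→d8:-→d9:-→d10:-→d11:-→d12:H2→d13:-→d14:-→d15:-→d16:H0  best=H0
  - 103.112.0.0/12 clear@12
  ? 204.64.35.82  path d0:-→d1:-→d2:-→d3:-→d4:-→d5:-→d6:-→d7:-→d8:-→d9:-→d10:-→d11:-→d12:H2→d13:-→d14:-→d15:-  best=H2
  + 204.65.212.163/32 (H1) depth=32
  ? 204.65.149.81  path d0:-→d1:-→d2:-→d3:-→d4:-→d5:-→d6:-→d7:-→d8:-→d9:-→d10:-→d11:-→d12:H2→d13:-→d14:-→d15:-→d16:H0→d17:-  best=H0
  + 103.0.0.0/8 (H3) depth=8
  - 204.65.212.163/32 clear@32
  + 100.0.0.0/6 (H1) depth=6
  ? 103.38.14.108  path d0:-→d1:-→d2:-→d3:-→d4:-→d5:-→d6:H1→d7:-→d8:H3→d9:-  best=H3
  + 103.122.0.0/16 (H1) depth=16
  ? 204.65.92.132  path d0:-→d1:-→d2:-→d3:-→d4:-→d5:-→d6:-→d7:-→d8:-→d9:-→d10:-→d11:-→d12:H2→d13:-→d14:-→d15:-→d16:H0  best=H0
  + 204.65.0.0/16 (H1) depth=16
  ? 204.65.0.89  path d0:-→d1:-→d2:-→d3:-→d4:-→d5:-→d6:-→d7:-→d8:-→d9:-→d10:-→d11:-→d12:H2→d13:-→d14:-→d15:-→d16:H1  best=H1
  - 103.0.0.0/8 clear@8
  ? 100.11.145.147  path d0:-→d1:-→d2:-→d3:-→d4:-→d5:-→d6:H1  best=H1
  + 83.3.18.0/25 (H3) depth=25
  + 83.3.18.0/24 (H1) depth=24

== LOOKUPS ==
["H0","H0","H2","H0","H3","H0","H1","H1"]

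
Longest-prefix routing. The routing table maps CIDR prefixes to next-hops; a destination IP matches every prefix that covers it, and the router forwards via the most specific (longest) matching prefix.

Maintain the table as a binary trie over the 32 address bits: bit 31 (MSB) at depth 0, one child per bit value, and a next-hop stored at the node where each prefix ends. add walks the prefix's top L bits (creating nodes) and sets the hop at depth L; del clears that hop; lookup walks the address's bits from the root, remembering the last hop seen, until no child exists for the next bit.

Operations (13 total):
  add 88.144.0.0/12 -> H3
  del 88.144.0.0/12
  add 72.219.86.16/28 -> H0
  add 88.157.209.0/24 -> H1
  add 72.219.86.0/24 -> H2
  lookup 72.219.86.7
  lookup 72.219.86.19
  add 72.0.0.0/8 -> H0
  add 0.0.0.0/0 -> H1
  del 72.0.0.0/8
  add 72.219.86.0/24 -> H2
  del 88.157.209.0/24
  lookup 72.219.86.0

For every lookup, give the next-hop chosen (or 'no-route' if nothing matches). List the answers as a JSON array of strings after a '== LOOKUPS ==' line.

Apply in order:
  add 88.144.0.0/12 -> H3 at depth 12
  - 88.144.0.0/12 clear@12
  add 72.219.86.16/28 -> H0 at depth 28
  add 88.157.209.0/24 -> H1 at depth 24
  add 72.219.86.0/24 -> H2 at depth 24
  lookup 72.219.86.7: bits 010010001101101101010110000 walk d0:-→d1:-→d2:-→d3:-→d4:-→d5:-→d6:-→d7:-→d8:-→d9:-→d10:-→d11:-→d12:-→d13:-→d14:-→d15:-→d16:-→d17:-→d18:-→d19:-→d20:-→d21:-→d22:-→d23:-→d24:H2→d25:-→d26:-→d27:- -> H2
  lookup 72.219.86.19: bits 0100100011011011010101100001 walk d0:-→d1:-→d2:-→d3:-→d4:-→d5:-→d6:-→d7:-→d8:-→d9:-→d10:-→d11:-→d12:-→d13:-→d14:-→d15:-→d16:-→d17:-→d18:-→d19:-→d20:-→d21:-→d22:-→d23:-→d24:H2→d25:-→d26:-→d27:-→d28:H0 -> H0
  add 72.0.0.0/8 -> H0 at depth 8
  add 0.0.0.0/0 -> H1 at depth 0
  - 72.0.0.0/8 clear@8
  add 72.219.86.0/24 -> H2 at depth 24
  - 88.157.209.0/24 clear@24
  lookup 72.219.86.0: bits 010010001101101101010110000 walk d0:H1→d1:-→d2:-→d3:-→d4:-→d5:-→d6:-→d7:-→d8:-→d9:-→d10:-→d11:-→d12:-→d13:-→d14:-→d15:-→d16:-→d17:-→d18:-→d19:-→d20:-→d21:-→d22:-→d23:-→d24:H2→d25:-→d26:-→d27:- -> H2

== LOOKUPS ==
["H2","H0","H2"]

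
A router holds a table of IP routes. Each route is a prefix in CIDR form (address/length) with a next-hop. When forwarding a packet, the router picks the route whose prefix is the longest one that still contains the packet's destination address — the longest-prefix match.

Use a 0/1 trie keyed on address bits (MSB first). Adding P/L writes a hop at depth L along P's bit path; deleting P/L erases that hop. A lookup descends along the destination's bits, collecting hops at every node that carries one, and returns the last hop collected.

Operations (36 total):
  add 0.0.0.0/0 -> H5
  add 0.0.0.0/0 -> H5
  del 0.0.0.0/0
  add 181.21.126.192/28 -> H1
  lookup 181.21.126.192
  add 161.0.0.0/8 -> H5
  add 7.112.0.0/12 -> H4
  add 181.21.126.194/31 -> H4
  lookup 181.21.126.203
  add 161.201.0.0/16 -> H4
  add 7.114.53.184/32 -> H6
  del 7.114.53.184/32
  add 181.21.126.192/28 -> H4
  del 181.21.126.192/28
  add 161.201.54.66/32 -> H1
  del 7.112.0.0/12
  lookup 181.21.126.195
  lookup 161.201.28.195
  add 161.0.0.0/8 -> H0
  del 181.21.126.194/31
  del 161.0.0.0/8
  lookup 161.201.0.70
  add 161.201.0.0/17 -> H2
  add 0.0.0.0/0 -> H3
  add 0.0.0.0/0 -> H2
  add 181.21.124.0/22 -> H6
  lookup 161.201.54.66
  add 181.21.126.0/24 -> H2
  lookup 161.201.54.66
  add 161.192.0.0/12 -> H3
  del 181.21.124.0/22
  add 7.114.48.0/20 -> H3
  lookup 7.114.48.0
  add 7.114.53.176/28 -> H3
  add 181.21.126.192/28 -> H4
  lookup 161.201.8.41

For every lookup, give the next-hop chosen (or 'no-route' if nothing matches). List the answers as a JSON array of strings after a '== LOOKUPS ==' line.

Trace:
  + 0.0.0.0/0 (H5) depth=0
  + 0.0.0.0/0 (H5) depth=0
  del 0.0.0.0/0 (clear depth 0)
  + 181.21.126.192/28 (H1) depth=28
  Q 181.21.126.192: descend 1011010100010101011111101100 ; hops seen [H1] ; pick H1
  + 161.0.0.0/8 (H5) depth=8
  + 7.112.0.0/12 (H4) depth=12
  + 181.21.126.194/31 (H4) depth=31
  Q 181.21.126.203: descend 1011010100010101011111101100 ; hops seen [H1] ; pick H1
  + 161.201.0.0/16 (H4) depth=16
  + 7.114.53.184/32 (H6) depth=32
  del 7.114.53.184/32 (clear depth 32)
  + 181.21.126.192/28 (H4) depth=28
  del 181.21.126.192/28 (clear depth 28)
  + 161.201.54.66/32 (H1) depth=32
  del 7.112.0.0/12 (clear depth 12)
  Q 181.21.126.195: descend 1011010100010101011111101100001 ; hops seen [H4] ; pick H4
  Q 161.201.28.195: descend 101000011100100100 ; hops seen [H5,H4] ; pick H4
  + 161.0.0.0/8 (H0) depth=8
  del 181.21.126.194/31 (clear depth 31)
  del 161.0.0.0/8 (clear depth 8)
  Q 161.201.0.70: descend 101000011100100100 ; hops seen [H4] ; pick H4
  + 161.201.0.0/17 (H2) depth=17
  + 0.0.0.0/0 (H3) depth=0
  + 0.0.0.0/0 (H2) depth=0
  + 181.21.124.0/22 (H6) depth=22
  Q 161.201.54.66: descend 10100001110010010011011001000010 ; hops seen [H2,H4,H2,H1] ; pick H1
  + 181.21.126.0/24 (H2) depth=24
  Q 161.201.54.66: descend 10100001110010010011011001000010 ; hops seen [H2,H4,H2,H1] ; pick H1
  + 161.192.0.0/12 (H3) depth=12
  del 181.21.124.0/22 (clear depth 22)
  + 7.114.48.0/20 (H3) depth=20
  Q 7.114.48.0: descend 000001110111001000110 ; hops seen [H2,H3] ; pick H3
  + 7.114.53.176/28 (H3) depth=28
  + 181.21.126.192/28 (H4) depth=28
  Q 161.201.8.41: descend 101000011100100100 ; hops seen [H2,H3,H4,H2] ; pick H2

== LOOKUPS ==
["H1","H1","H4","H4","H4","H1","H1","H3","H2"]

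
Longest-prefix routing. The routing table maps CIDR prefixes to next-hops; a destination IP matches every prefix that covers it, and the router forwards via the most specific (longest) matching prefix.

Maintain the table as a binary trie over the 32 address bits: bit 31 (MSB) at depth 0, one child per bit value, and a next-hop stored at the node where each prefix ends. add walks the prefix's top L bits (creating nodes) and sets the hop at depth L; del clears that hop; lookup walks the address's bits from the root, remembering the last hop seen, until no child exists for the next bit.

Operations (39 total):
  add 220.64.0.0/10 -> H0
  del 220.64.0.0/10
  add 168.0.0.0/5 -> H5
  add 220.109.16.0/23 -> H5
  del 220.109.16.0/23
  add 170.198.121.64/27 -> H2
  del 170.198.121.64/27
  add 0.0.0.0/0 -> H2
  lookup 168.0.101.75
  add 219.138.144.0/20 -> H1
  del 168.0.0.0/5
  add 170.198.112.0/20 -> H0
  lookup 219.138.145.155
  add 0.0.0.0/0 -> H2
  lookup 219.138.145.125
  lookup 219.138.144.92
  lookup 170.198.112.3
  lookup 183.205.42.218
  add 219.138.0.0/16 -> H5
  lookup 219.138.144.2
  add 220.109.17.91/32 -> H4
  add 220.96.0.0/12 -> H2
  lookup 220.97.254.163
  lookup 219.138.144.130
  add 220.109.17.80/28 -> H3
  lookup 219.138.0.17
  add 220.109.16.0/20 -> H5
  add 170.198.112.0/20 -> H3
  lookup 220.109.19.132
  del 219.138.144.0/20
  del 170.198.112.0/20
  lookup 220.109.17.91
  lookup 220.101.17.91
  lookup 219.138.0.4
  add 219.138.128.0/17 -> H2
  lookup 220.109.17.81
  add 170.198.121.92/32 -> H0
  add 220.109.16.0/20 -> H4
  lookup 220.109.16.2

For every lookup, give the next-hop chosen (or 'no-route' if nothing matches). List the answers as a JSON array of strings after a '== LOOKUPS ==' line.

Process each operation:
  add 220.64.0.0/10 -> H0 at depth 10
  - 220.64.0.0/10 clear@10
  add 168.0.0.0/5 -> H5 at depth 5
  add 220.109.16.0/23 -> H5 at depth 23
  - 220.109.16.0/23 clear@23
  add 170.198.121.64/27 -> H2 at depth 27
  - 170.198.121.64/27 clear@27
  add 0.0.0.0/0 -> H2 at depth 0
  Q 168.0.101.75: descend 101010 ; hops seen [H2,H5] ; pick H5
  add 219.138.144.0/20 -> H1 at depth 20
  - 168.0.0.0/5 clear@5
  add 170.198.112.0/20 -> H0 at depth 20
  Q 219.138.145.155: descend 11011011100010101001 ; hops seen [H2,H1] ; pick H1
  add 0.0.0.0/0 -> H2 at depth 0
  Q 219.138.145.125: descend 11011011100010101001 ; hops seen [H2,H1] ; pick H1
  Q 219.138.144.92: descend 11011011100010101001 ; hops seen [H2,H1] ; pick H1
  Q 170.198.112.3: descend 10101010110001100111 ; hops seen [H2,H0] ; pick H0
  Q 183.205.42.218: descend 101 ; hops seen [H2] ; pick H2
  add 219.138.0.0/16 -> H5 at depth 16
  Q 219.138.144.2: descend 11011011100010101001 ; hops seen [H2,H5,H1] ; pick H1
  add 220.109.17.91/32 -> H4 at depth 32
  add 220.96.0.0/12 -> H2 at depth 12
  Q 220.97.254.163: descend 110111000110 ; hops seen [H2,H2] ; pick H2
  Q 219.138.144.130: descend 11011011100010101001 ; hops seen [H2,H5,H1] ; pick H1
  add 220.109.17.80/28 -> H3 at depth 28
  Q 219.138.0.17: descend 1101101110001010 ; hops seen [H2,H5] ; pick H5
  add 220.109.16.0/20 -> H5 at depth 20
  add 170.198.112.0/20 -> H3 at depth 20
  Q 220.109.19.132: descend 1101110001101101000100 ; hops seen [H2,H2,H5] ; pick H5
  - 219.138.144.0/20 clear@20
  - 170.198.112.0/20 clear@20
  Q 220.109.17.91: descend 11011100011011010001000101011011 ; hops seen [H2,H2,H5,H3,H4] ; pick H4
  Q 220.101.17.91: descend 110111000110 ; hops seen [H2,H2] ; pick H2
  Q 219.138.0.4: descend 1101101110001010 ; hops seen [H2,H5] ; pick H5
  add 219.138.128.0/17 -> H2 at depth 17
  Q 220.109.17.81: descend 1101110001101101000100010101 ; hops seen [H2,H2,H5,H3] ; pick H3
  add 170.198.121.92/32 -> H0 at depth 32
  add 220.109.16.0/20 -> H4 at depth 20
  Q 220.109.16.2: descend 11011100011011010001000 ; hops seen [H2,H2,H4] ; pick H4

== LOOKUPS ==
["H5","H1","H1","H1","H0","H2","H1","H2","H1","H5","H5","H4","H2","H5","H3","H4"]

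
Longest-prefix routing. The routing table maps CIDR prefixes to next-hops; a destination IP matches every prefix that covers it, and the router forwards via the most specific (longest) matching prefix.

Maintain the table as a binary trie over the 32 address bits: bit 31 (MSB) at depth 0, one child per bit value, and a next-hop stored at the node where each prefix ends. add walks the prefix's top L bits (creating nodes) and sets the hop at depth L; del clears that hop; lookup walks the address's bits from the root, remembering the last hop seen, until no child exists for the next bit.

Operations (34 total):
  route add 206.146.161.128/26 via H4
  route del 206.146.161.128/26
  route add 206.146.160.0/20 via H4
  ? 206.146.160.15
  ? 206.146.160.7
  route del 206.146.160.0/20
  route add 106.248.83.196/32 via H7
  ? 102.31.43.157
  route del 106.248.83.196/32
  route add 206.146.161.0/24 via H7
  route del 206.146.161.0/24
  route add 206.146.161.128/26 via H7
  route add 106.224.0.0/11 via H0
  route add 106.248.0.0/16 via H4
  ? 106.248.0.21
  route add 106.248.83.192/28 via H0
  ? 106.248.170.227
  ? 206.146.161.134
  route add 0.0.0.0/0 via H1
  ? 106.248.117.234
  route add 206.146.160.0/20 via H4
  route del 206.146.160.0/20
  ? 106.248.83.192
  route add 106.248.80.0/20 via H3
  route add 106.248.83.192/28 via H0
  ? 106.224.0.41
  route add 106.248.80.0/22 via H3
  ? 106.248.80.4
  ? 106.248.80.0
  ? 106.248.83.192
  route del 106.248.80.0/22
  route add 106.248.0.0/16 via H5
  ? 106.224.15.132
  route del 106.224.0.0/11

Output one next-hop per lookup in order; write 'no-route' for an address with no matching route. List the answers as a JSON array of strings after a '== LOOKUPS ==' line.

Process each operation:
  + 206.146.161.128/26 (H4) depth=26
  del 206.146.161.128/26 (clear depth 26)
  + 206.146.160.0/20 (H4) depth=20
  lookup 206.146.160.15: bits 11001110100100101010000 walk d0:-→d1:-→d2:-→d3:-→d4:-→d5:-→d6:-→d7:-→d8:-→d9:-→d10:-→d11:-→d12:-→d13:-→d14:-→d15:-→d16:-→d17:-→d18:-→d19:-→d20:H4→d21:-→d22:-→d23:- -> H4
  lookup 206.146.160.7: bits 11001110100100101010000 walk d0:-→d1:-→d2:-→d3:-→d4:-→d5:-→d6:-→d7:-→d8:-→d9:-→d10:-→d11:-→d12:-→d13:-→d14:-→d15:-→d16:-→d17:-→d18:-→d19:-→d20:H4→d21:-→d22:-→d23:- -> H4
  del 206.146.160.0/20 (clear depth 20)
  + 106.248.83.196/32 (H7) depth=32
  lookup 102.31.43.157: bits 0110 walk d0:-→d1:-→d2:-→d3:-→d4:- -> no-route
  del 106.248.83.196/32 (clear depth 32)
  + 206.146.161.0/24 (H7) depth=24
  del 206.146.161.0/24 (clear depth 24)
  + 206.146.161.128/26 (H7) depth=26
  + 106.224.0.0/11 (H0) depth=11
  + 106.248.0.0/16 (H4) depth=16
  lookup 106.248.0.21: bits 01101010111110000 walk d0:-→d1:-→d2:-→d3:-→d4:-→d5:-→d6:-→d7:-→d8:-→d9:-→d10:-→d11:H0→d12:-→d13:-→d14:-→d15:-→d16:H4→d17:- -> H4
  + 106.248.83.192/28 (H0) depth=28
  lookup 106.248.170.227: bits 0110101011111000 walk d0:-→d1:-→d2:-→d3:-→d4:-→d5:-→d6:-→d7:-→d8:-→d9:-→d10:-→d11:H0→d12:-→d13:-→d14:-→d15:-→d16:H4 -> H4
  lookup 206.146.161.134: bits 11001110100100101010000110 walk d0:-→d1:-→d2:-→d3:-→d4:-→d5:-→d6:-→d7:-→d8:-→d9:-→d10:-→d11:-→d12:-→d13:-→d14:-→d15:-→d16:-→d17:-→d18:-→d19:-→d20:-→d21:-→d22:-→d23:-→d24:-→d25:-→d26:H7 -> H7
  + 0.0.0.0/0 (H1) depth=0
  lookup 106.248.117.234: bits 011010101111100001 walk d0:H1→d1:-→d2:-→d3:-→d4:-→d5:-→d6:-→d7:-→d8:-→d9:-→d10:-→d11:H0→d12:-→d13:-→d14:-→d15:-→d16:H4→d17:-→d18:- -> H4
  + 206.146.160.0/20 (H4) depth=20
  del 206.146.160.0/20 (clear depth 20)
  lookup 106.248.83.192: bits 01101010111110000101001111000 walk d0:H1→d1:-→d2:-→d3:-→d4:-→d5:-→d6:-→d7:-→d8:-→d9:-→d10:-→d11:H0→d12:-→d13:-→d14:-→d15:-→d16:H4→d17:-→d18:-→d19:-→d20:-→d21:-→d22:-→d23:-→d24:-→d25:-→d26:-→d27:-→d28:H0→d29:- -> H0
  + 106.248.80.0/20 (H3) depth=20
  + 106.248.83.192/28 (H0) depth=28
  lookup 106.224.0.41: bits 01101010111 walk d0:H1→d1:-→d2:-→d3:-→d4:-→d5:-→d6:-→d7:-→d8:-→d9:-→d10:-→d11:H0 -> H0
  + 106.248.80.0/22 (H3) depth=22
  lookup 106.248.80.4: bits 0110101011111000010100 walk d0:H1→d1:-→d2:-→d3:-→d4:-→d5:-→d6:-→d7:-→d8:-→d9:-→d10:-→d11:H0→d12:-→d13:-→d14:-→d15:-→d16:H4→d17:-→d18:-→d19:-→d20:H3→d21:-→d22:H3 -> H3
  lookup 106.248.80.0: bits 0110101011111000010100 walk d0:H1→d1:-→d2:-→d3:-→d4:-→d5:-→d6:-→d7:-→d8:-→d9:-→d10:-→d11:H0→d12:-→d13:-→d14:-→d15:-→d16:H4→d17:-→d18:-→d19:-→d20:H3→d21:-→d22:H3 -> H3
  lookup 106.248.83.192: bits 01101010111110000101001111000 walk d0:H1→d1:-→d2:-→d3:-→d4:-→d5:-→d6:-→d7:-→d8:-→d9:-→d10:-→d11:H0→d12:-→d13:-→d14:-→d15:-→d16:H4→d17:-→d18:-→d19:-→d20:H3→d21:-→d22:H3→d23:-→d24:-→d25:-→d26:-→d27:-→d28:H0→d29:- -> H0
  del 106.248.80.0/22 (clear depth 22)
  + 106.248.0.0/16 (H5) depth=16
  lookup 106.224.15.132: bits 01101010111 walk d0:H1→d1:-→d2:-→d3:-→d4:-→d5:-→d6:-→d7:-→d8:-→d9:-→d10:-→d11:H0 -> H0
  del 106.224.0.0/11 (clear depth 11)

== LOOKUPS ==
["H4","H4","no-route","H4","H4","H7","H4","H0","H0","H3","H3","H0","H0"]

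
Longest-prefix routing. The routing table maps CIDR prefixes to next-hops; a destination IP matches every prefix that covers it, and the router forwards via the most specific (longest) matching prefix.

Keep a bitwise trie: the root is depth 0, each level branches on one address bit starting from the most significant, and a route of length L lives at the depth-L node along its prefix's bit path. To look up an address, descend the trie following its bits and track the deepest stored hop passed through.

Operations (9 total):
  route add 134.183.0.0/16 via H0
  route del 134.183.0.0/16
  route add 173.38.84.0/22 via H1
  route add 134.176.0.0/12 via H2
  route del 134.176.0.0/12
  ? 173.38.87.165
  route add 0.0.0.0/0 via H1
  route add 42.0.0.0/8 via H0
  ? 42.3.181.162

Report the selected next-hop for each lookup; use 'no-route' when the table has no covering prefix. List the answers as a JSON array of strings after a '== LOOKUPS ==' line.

Apply in order:
  + 134.183.0.0/16 (H0) depth=16
  del 134.183.0.0/16 (clear depth 16)
  + 173.38.84.0/22 (H1) depth=22
  + 134.176.0.0/12 (H2) depth=12
  del 134.176.0.0/12 (clear depth 12)
  lookup 173.38.87.165: bits 1010110100100110010101 walk d0:-→d1:-→d2:-→d3:-→d4:-→d5:-→d6:-→d7:-→d8:-→d9:-→d10:-→d11:-→d12:-→d13:-→d14:-→d15:-→d16:-→d17:-→d18:-→d19:-→d20:-→d21:-→d22:H1 -> H1
  + 0.0.0.0/0 (H1) depth=0
  + 42.0.0.0/8 (H0) depth=8
  lookup 42.3.181.162: bits 00101010 walk d0:H1→d1:-→d2:-→d3:-→d4:-→d5:-→d6:-→d7:-→d8:H0 -> H0

== LOOKUPS ==
["H1","H0"]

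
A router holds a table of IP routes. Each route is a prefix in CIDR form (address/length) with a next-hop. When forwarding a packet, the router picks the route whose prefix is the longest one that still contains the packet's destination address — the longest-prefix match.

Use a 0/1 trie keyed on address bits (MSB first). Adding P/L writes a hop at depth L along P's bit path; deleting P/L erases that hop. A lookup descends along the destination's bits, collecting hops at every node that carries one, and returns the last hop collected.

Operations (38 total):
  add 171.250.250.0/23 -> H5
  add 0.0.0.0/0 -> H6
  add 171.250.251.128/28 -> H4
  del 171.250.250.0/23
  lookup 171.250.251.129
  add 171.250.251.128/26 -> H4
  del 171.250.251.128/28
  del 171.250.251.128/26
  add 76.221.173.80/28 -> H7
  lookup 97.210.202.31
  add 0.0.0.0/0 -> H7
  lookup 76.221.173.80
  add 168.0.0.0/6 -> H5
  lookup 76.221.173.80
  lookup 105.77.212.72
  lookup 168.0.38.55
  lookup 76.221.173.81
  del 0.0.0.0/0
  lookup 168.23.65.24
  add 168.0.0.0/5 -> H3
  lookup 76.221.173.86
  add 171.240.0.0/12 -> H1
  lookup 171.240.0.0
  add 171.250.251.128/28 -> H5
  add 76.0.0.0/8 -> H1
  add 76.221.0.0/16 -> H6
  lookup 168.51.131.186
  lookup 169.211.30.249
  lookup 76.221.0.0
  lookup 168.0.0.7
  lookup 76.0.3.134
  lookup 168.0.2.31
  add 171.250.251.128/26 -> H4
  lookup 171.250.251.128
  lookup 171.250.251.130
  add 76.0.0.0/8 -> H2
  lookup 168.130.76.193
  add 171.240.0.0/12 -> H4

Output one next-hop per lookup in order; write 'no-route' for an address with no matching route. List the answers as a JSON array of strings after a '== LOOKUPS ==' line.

Apply in order:
  add 171.250.250.0/23 -> H5 at depth 23
  add 0.0.0.0/0 -> H6 at depth 0
  add 171.250.251.128/28 -> H4 at depth 28
  del 171.250.250.0/23 (clear depth 23)
  ? 171.250.251.129  path d0:H6→d1:-→d2:-→d3:-→d4:-→d5:-→d6:-→d7:-→d8:-→d9:-→d10:-→d11:-→d12:-→d13:-→d14:-→d15:-→d16:-→d17:-→d18:-→d19:-→d20:-→d21:-→d22:-→d23:-→d24:-→d25:-→d26:-→d27:-→d28:H4  best=H4
  add 171.250.251.128/26 -> H4 at depth 26
  del 171.250.251.128/28 (clear depth 28)
  del 171.250.251.128/26 (clear depth 26)
  add 76.221.173.80/28 -> H7 at depth 28
  ? 97.210.202.31  path d0:H6→d1:-→d2:-  best=H6
  add 0.0.0.0/0 -> H7 at depth 0
  ? 76.221.173.80  path d0:H7→d1:-→d2:-→d3:-→d4:-→d5:-→d6:-→d7:-→d8:-→d9:-→d10:-→d11:-→d12:-→d13:-→d14:-→d15:-→d16:-→d17:-→d18:-→d19:-→d20:-→d21:-→d22:-→d23:-→d24:-→d25:-→d26:-→d27:-→d28:H7  best=H7
  add 168.0.0.0/6 -> H5 at depth 6
  ? 76.221.173.80  path d0:H7→d1:-→d2:-→d3:-→d4:-→d5:-→d6:-→d7:-→d8:-→d9:-→d10:-→d11:-→d12:-→d13:-→d14:-→d15:-→d16:-→d17:-→d18:-→d19:-→d20:-→d21:-→d22:-→d23:-→d24:-→d25:-→d26:-→d27:-→d28:H7  best=H7
  ? 105.77.212.72  path d0:H7→d1:-→d2:-  best=H7
  ? 168.0.38.55  path d0:H7→d1:-→d2:-→d3:-→d4:-→d5:-→d6:H5  best=H5
  ? 76.221.173.81  path d0:H7→d1:-→d2:-→d3:-→d4:-→d5:-→d6:-→d7:-→d8:-→d9:-→d10:-→d11:-→d12:-→d13:-→d14:-→d15:-→d16:-→d17:-→d18:-→d19:-→d20:-→d21:-→d22:-→d23:-→d24:-→d25:-→d26:-→d27:-→d28:H7  best=H7
  del 0.0.0.0/0 (clear depth 0)
  ? 168.23.65.24  path d0:-→d1:-→d2:-→d3:-→d4:-→d5:-→d6:H5  best=H5
  add 168.0.0.0/5 -> H3 at depth 5
  ? 76.221.173.86  path d0:-→d1:-→d2:-→d3:-→d4:-→d5:-→d6:-→d7:-→d8:-→d9:-→d10:-→d11:-→d12:-→d13:-→d14:-→d15:-→d16:-→d17:-→d18:-→d19:-→d20:-→d21:-→d22:-→d23:-→d24:-→d25:-→d26:-→d27:-→d28:H7  best=H7
  add 171.240.0.0/12 -> H1 at depth 12
  ? 171.240.0.0  path d0:-→d1:-→d2:-→d3:-→d4:-→d5:H3→d6:H5→d7:-→d8:-→d9:-→d10:-→d11:-→d12:H1  best=H1
  add 171.250.251.128/28 -> H5 at depth 28
  add 76.0.0.0/8 -> H1 at depth 8
  add 76.221.0.0/16 -> H6 at depth 16
  ? 168.51.131.186  path d0:-→d1:-→d2:-→d3:-→d4:-→d5:H3→d6:H5  best=H5
  ? 169.211.30.249  path d0:-→d1:-→d2:-→d3:-→d4:-→d5:H3→d6:H5  best=H5
  ? 76.221.0.0  path d0:-→d1:-→d2:-→d3:-→d4:-→d5:-→d6:-→d7:-→d8:H1→d9:-→d10:-→d11:-→d12:-→d13:-→d14:-→d15:-→d16:H6  best=H6
  ? 168.0.0.7  path d0:-→d1:-→d2:-→d3:-→d4:-→d5:H3→d6:H5  best=H5
  ? 76.0.3.134  path d0:-→d1:-→d2:-→d3:-→d4:-→d5:-→d6:-→d7:-→d8:H1  best=H1
  ? 168.0.2.31  path d0:-→d1:-→d2:-→d3:-→d4:-→d5:H3→d6:H5  best=H5
  add 171.250.251.128/26 -> H4 at depth 26
  ? 171.250.251.128  path d0:-→d1:-→d2:-→d3:-→d4:-→d5:H3→d6:H5→d7:-→d8:-→d9:-→d10:-→d11:-→d12:H1→d13:-→d14:-→d15:-→d16:-→d17:-→d18:-→d19:-→d20:-→d21:-→d22:-→d23:-→d24:-→d25:-→d26:H4→d27:-→d28:H5  best=H5
  ? 171.250.251.130  path d0:-→d1:-→d2:-→d3:-→d4:-→d5:H3→d6:H5→d7:-→d8:-→d9:-→d10:-→d11:-→d12:H1→d13:-→d14:-→d15:-→d16:-→d17:-→d18:-→d19:-→d20:-→d21:-→d22:-→d23:-→d24:-→d25:-→d26:H4→d27:-→d28:H5  best=H5
  add 76.0.0.0/8 -> H2 at depth 8
  ? 168.130.76.193  path d0:-→d1:-→d2:-→d3:-→d4:-→d5:H3→d6:H5  best=H5
  add 171.240.0.0/12 -> H4 at depth 12

== LOOKUPS ==
["H4","H6","H7","H7","H7","H5","H7","H5","H7","H1","H5","H5","H6","H5","H1","H5","H5","H5","H5"]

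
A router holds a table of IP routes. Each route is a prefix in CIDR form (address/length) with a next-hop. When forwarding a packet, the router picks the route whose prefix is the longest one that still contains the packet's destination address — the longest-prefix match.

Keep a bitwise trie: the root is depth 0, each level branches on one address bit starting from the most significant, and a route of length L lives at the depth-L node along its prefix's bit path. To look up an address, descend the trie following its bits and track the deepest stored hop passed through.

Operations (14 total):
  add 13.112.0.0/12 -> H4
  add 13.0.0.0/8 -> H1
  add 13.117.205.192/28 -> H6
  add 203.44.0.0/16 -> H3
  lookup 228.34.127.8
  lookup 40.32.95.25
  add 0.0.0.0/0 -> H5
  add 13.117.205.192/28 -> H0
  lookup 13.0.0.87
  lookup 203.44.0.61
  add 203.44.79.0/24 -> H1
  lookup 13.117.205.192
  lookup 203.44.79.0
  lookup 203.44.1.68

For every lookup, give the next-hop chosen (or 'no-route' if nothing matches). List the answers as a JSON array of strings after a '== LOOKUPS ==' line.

Trace:
  + 13.112.0.0/12 (H4) depth=12
  + 13.0.0.0/8 (H1) depth=8
  + 13.117.205.192/28 (H6) depth=28
  + 203.44.0.0/16 (H3) depth=16
  lookup 228.34.127.8: bits 11 walk d0:-→d1:-→d2:- -> no-route
  lookup 40.32.95.25: bits 00 walk d0:-→d1:-→d2:- -> no-route
  + 0.0.0.0/0 (H5) depth=0
  + 13.117.205.192/28 (H0) depth=28
  lookup 13.0.0.87: bits 000011010 walk d0:H5→d1:-→d2:-→d3:-→d4:-→d5:-→d6:-→d7:-→d8:H1→d9:- -> H1
  lookup 203.44.0.61: bits 1100101100101100 walk d0:H5→d1:-→d2:-→d3:-→d4:-→d5:-→d6:-→d7:-→d8:-→d9:-→d10:-→d11:-→d12:-→d13:-→d14:-→d15:-→d16:H3 -> H3
  + 203.44.79.0/24 (H1) depth=24
  lookup 13.117.205.192: bits 0000110101110101110011011100 walk d0:H5→d1:-→d2:-→d3:-→d4:-→d5:-→d6:-→d7:-→d8:H1→d9:-→d10:-→d11:-→d12:H4→d13:-→d14:-→d15:-→d16:-→d17:-→d18:-→d19:-→d20:-→d21:-→d22:-→d23:-→d24:-→d25:-→d26:-→d27:-→d28:H0 -> H0
  lookup 203.44.79.0: bits 110010110010110001001111 walk d0:H5→d1:-→d2:-→d3:-→d4:-→d5:-→d6:-→d7:-→d8:-→d9:-→d10:-→d11:-→d12:-→d13:-→d14:-→d15:-→d16:H3→d17:-→d18:-→d19:-→d20:-→d21:-→d22:-→d23:-→d24:H1 -> H1
  lookup 203.44.1.68: bits 11001011001011000 walk d0:H5→d1:-→d2:-→d3:-→d4:-→d5:-→d6:-→d7:-→d8:-→d9:-→d10:-→d11:-→d12:-→d13:-→d14:-→d15:-→d16:H3→d17:- -> H3

== LOOKUPS ==
["no-route","no-route","H1","H3","H0","H1","H3"]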